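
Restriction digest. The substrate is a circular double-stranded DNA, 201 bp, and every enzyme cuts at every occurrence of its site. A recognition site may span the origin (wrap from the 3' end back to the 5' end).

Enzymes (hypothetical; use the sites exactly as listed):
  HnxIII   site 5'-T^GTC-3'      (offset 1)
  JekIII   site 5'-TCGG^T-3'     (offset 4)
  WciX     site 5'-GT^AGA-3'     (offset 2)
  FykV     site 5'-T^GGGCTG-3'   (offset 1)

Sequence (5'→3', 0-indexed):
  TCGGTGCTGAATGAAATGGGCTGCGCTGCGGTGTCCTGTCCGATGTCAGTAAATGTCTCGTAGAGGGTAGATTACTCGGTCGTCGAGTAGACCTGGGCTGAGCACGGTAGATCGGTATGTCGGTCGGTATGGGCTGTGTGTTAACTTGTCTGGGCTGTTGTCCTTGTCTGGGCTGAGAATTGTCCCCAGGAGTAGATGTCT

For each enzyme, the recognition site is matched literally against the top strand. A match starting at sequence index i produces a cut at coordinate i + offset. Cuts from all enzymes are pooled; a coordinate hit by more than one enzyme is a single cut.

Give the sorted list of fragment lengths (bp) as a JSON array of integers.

Site scan:
  HnxIII TGTC/1: at [31, 36, 43, 53, 117, 146, 158, 164, 180, 196] ⇒ [32, 37, 44, 54, 118, 147, 159, 165, 181, 197]
  JekIII TCGGT/4: at [0, 75, 111, 119, 123] ⇒ [4, 79, 115, 123, 127]
  WciX GTAGA/2: at [59, 66, 86, 106, 191] ⇒ [61, 68, 88, 108, 193]
  FykV TGGGCTG/1: at [16, 93, 129, 150, 168] ⇒ [17, 94, 130, 151, 169]

Pooled cuts: [4, 17, 32, 37, 44, 54, 61, 68, 79, 88, 94, 108, 115, 118, 123, 127, 130, 147, 151, 159, 165, 169, 181, 193, 197]

Fragment lengths:
  4→17: 13 bp
  17→32: 15 bp
  32→37: 5 bp
  37→44: 7 bp
  44→54: 10 bp
  54→61: 7 bp
  61→68: 7 bp
  68→79: 11 bp
  79→88: 9 bp
  88→94: 6 bp
  94→108: 14 bp
  108→115: 7 bp
  115→118: 3 bp
  118→123: 5 bp
  123→127: 4 bp
  127→130: 3 bp
  130→147: 17 bp
  147→151: 4 bp
  151→159: 8 bp
  159→165: 6 bp
  165→169: 4 bp
  169→181: 12 bp
  181→193: 12 bp
  193→197: 4 bp
  197→4 (wrap): 201-197+4 = 8 bp

[3,3,4,4,4,4,5,5,6,6,7,7,7,7,8,8,9,10,11,12,12,13,14,15,17]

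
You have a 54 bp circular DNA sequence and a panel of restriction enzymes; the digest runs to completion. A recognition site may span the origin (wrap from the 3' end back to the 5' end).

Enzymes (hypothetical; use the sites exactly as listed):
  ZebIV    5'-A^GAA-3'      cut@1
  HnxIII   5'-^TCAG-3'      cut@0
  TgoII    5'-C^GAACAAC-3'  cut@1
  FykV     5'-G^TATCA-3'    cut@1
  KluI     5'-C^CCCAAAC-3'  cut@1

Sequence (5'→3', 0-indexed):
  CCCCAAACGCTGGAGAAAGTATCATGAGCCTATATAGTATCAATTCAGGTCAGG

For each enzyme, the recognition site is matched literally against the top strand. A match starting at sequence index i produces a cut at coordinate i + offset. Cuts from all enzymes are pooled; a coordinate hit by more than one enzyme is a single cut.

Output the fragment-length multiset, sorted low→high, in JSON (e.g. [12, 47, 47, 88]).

Per-enzyme occurrences:
  ZebIV (AGAA, off=1): starts [13] → cuts [14]
  HnxIII (TCAG, off=0): starts [44, 49] → cuts [44, 49]
  TgoII (CGAACAAC, off=1): no sites
  FykV (GTATCA, off=1): starts [18, 36] → cuts [19, 37]
  KluI (CCCCAAAC, off=1): starts [0] → cuts [1]

Pooled cuts: [1, 14, 19, 37, 44, 49]

Fragments:
  1→14: 13 bp
  14→19: 5 bp
  19→37: 18 bp
  37→44: 7 bp
  44→49: 5 bp
  49→1 (wrap): 54-49+1 = 6 bp

[5,5,6,7,13,18]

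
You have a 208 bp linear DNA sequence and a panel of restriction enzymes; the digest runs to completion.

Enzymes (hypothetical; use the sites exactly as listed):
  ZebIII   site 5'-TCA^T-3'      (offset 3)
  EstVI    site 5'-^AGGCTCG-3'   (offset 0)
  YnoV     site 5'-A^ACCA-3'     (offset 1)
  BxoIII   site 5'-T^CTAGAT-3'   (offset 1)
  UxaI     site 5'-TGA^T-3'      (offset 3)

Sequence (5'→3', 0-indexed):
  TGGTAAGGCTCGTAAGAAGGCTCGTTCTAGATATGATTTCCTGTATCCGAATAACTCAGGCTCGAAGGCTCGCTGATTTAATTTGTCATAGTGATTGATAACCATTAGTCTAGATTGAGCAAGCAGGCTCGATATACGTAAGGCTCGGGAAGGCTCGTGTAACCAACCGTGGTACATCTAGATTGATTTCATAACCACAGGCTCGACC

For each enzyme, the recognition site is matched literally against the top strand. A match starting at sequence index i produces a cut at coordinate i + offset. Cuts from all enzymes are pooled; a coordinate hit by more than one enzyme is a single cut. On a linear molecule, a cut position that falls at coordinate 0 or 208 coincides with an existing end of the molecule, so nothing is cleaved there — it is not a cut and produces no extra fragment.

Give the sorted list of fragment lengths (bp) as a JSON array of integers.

[2,2,4,5,5,5,6,8,9,9,9,10,10,10,11,11,12,12,15,16,16,21]

Scan for sites:
  ZebIII (TCAT, off=3): starts [85, 188] → cuts [88, 191]
  EstVI (AGGCTCG, off=0): starts [5, 17, 57, 65, 124, 140, 150, 198] → cuts [5, 17, 57, 65, 124, 140, 150, 198]
  YnoV (AACCA, off=1): starts [99, 160, 192] → cuts [100, 161, 193]
  BxoIII (TCTAGAT, off=1): starts [25, 108, 176] → cuts [26, 109, 177]
  UxaI (TGAT, off=3): starts [33, 73, 91, 95, 183] → cuts [36, 76, 94, 98, 186]

Pooled cuts: [5, 17, 26, 36, 57, 65, 76, 88, 94, 98, 100, 109, 124, 140, 150, 161, 177, 186, 191, 193, 198]

Fragments:
  [0,5): 5 bp
  [5,17): 12 bp
  [17,26): 9 bp
  [26,36): 10 bp
  [36,57): 21 bp
  [57,65): 8 bp
  [65,76): 11 bp
  [76,88): 12 bp
  [88,94): 6 bp
  [94,98): 4 bp
  [98,100): 2 bp
  [100,109): 9 bp
  [109,124): 15 bp
  [124,140): 16 bp
  [140,150): 10 bp
  [150,161): 11 bp
  [161,177): 16 bp
  [177,186): 9 bp
  [186,191): 5 bp
  [191,193): 2 bp
  [193,198): 5 bp
  [198,208): 10 bp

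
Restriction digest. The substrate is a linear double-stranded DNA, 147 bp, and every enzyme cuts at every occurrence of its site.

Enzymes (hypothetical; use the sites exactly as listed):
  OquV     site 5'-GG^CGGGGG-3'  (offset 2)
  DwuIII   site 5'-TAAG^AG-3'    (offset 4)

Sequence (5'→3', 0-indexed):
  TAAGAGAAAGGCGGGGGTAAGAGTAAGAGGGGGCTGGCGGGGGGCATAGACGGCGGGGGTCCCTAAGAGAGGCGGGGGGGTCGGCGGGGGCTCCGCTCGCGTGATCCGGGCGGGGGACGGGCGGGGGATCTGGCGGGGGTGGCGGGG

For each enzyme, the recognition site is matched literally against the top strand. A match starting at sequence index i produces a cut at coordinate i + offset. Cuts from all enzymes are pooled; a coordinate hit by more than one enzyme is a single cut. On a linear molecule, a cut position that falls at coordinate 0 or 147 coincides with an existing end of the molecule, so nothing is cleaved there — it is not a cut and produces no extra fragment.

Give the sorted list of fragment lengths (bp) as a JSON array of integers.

[4,5,6,7,10,10,11,12,12,14,14,16,26]

Site scan:
  OquV (GGCGGGGG, off=2): starts [9, 35, 51, 70, 82, 108, 119, 131] → cuts [11, 37, 53, 72, 84, 110, 121, 133]
  DwuIII (TAAGAG, off=4): starts [0, 17, 23, 63] → cuts [4, 21, 27, 67]

Pooled cuts: [4, 11, 21, 27, 37, 53, 67, 72, 84, 110, 121, 133]

Fragment lengths:
  [0,4): 4 bp
  [4,11): 7 bp
  [11,21): 10 bp
  [21,27): 6 bp
  [27,37): 10 bp
  [37,53): 16 bp
  [53,67): 14 bp
  [67,72): 5 bp
  [72,84): 12 bp
  [84,110): 26 bp
  [110,121): 11 bp
  [121,133): 12 bp
  [133,147): 14 bp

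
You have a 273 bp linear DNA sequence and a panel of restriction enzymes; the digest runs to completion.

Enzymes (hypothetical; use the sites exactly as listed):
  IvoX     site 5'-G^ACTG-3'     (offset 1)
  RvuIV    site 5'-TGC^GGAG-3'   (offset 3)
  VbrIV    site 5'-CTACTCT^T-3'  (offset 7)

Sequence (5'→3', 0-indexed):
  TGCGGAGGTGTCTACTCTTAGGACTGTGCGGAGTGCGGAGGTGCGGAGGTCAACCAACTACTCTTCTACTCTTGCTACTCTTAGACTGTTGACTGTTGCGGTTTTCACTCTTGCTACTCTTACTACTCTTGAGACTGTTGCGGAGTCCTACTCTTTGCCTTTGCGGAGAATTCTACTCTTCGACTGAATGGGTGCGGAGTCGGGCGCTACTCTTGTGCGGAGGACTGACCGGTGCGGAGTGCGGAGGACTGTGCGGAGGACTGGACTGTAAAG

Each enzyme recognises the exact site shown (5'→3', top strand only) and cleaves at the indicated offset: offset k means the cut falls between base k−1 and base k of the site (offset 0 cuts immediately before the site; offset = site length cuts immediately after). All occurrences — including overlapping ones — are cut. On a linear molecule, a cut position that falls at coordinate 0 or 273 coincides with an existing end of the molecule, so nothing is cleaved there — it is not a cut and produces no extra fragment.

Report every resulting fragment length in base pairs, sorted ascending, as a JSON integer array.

[3,3,3,4,4,5,5,5,5,5,7,7,7,7,7,8,8,8,9,9,9,10,12,13,13,15,15,18,20,29]

Per-enzyme occurrences:
  IvoX (GACTG, off=1): starts [21, 83, 90, 132, 181, 222, 246, 258, 263] → cuts [22, 84, 91, 133, 182, 223, 247, 259, 264]
  RvuIV (TGCGGAG, off=3): starts [0, 26, 33, 41, 138, 161, 192, 215, 232, 239, 251] → cuts [3, 29, 36, 44, 141, 164, 195, 218, 235, 242, 254]
  VbrIV (CTACTCTT, off=7): starts [11, 57, 65, 74, 113, 122, 147, 172, 206] → cuts [18, 64, 72, 81, 120, 129, 154, 179, 213]

Pooled cuts: [3, 18, 22, 29, 36, 44, 64, 72, 81, 84, 91, 120, 129, 133, 141, 154, 164, 179, 182, 195, 213, 218, 223, 235, 242, 247, 254, 259, 264]

Fragment lengths:
  [0,3): 3 bp
  [3,18): 15 bp
  [18,22): 4 bp
  [22,29): 7 bp
  [29,36): 7 bp
  [36,44): 8 bp
  [44,64): 20 bp
  [64,72): 8 bp
  [72,81): 9 bp
  [81,84): 3 bp
  [84,91): 7 bp
  [91,120): 29 bp
  [120,129): 9 bp
  [129,133): 4 bp
  [133,141): 8 bp
  [141,154): 13 bp
  [154,164): 10 bp
  [164,179): 15 bp
  [179,182): 3 bp
  [182,195): 13 bp
  [195,213): 18 bp
  [213,218): 5 bp
  [218,223): 5 bp
  [223,235): 12 bp
  [235,242): 7 bp
  [242,247): 5 bp
  [247,254): 7 bp
  [254,259): 5 bp
  [259,264): 5 bp
  [264,273): 9 bp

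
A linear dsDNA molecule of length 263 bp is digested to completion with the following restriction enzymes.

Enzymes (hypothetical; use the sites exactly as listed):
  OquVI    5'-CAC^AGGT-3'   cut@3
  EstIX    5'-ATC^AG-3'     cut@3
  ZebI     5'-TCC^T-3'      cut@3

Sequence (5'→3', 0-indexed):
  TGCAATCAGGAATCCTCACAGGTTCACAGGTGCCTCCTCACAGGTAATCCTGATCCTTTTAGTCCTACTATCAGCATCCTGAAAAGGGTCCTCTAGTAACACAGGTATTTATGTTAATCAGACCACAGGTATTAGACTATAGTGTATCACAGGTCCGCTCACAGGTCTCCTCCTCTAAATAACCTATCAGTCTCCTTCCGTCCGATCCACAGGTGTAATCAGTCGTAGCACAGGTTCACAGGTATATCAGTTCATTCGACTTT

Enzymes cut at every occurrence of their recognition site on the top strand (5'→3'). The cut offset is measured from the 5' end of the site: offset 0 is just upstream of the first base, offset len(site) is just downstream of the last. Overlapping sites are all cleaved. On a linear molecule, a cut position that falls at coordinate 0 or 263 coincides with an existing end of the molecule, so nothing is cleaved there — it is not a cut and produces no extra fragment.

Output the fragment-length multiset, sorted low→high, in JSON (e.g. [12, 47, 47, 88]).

[3,4,4,6,7,7,7,7,7,8,8,8,8,9,9,9,10,10,11,11,12,12,15,15,15,17,24]

Site scan:
  OquVI (CACAGGT, off=3): starts [16, 24, 38, 99, 123, 147, 159, 207, 228, 236] → cuts [19, 27, 41, 102, 126, 150, 162, 210, 231, 239]
  EstIX (ATCAG, off=3): starts [4, 69, 116, 185, 217, 245] → cuts [7, 72, 119, 188, 220, 248]
  ZebI (TCCT, off=3): starts [12, 34, 47, 53, 62, 76, 88, 167, 170, 192] → cuts [15, 37, 50, 56, 65, 79, 91, 170, 173, 195]

All cut coordinates (distinct, sorted): [7, 15, 19, 27, 37, 41, 50, 56, 65, 72, 79, 91, 102, 119, 126, 150, 162, 170, 173, 188, 195, 210, 220, 231, 239, 248]

Fragment lengths:
  [0,7): 7 bp
  [7,15): 8 bp
  [15,19): 4 bp
  [19,27): 8 bp
  [27,37): 10 bp
  [37,41): 4 bp
  [41,50): 9 bp
  [50,56): 6 bp
  [56,65): 9 bp
  [65,72): 7 bp
  [72,79): 7 bp
  [79,91): 12 bp
  [91,102): 11 bp
  [102,119): 17 bp
  [119,126): 7 bp
  [126,150): 24 bp
  [150,162): 12 bp
  [162,170): 8 bp
  [170,173): 3 bp
  [173,188): 15 bp
  [188,195): 7 bp
  [195,210): 15 bp
  [210,220): 10 bp
  [220,231): 11 bp
  [231,239): 8 bp
  [239,248): 9 bp
  [248,263): 15 bp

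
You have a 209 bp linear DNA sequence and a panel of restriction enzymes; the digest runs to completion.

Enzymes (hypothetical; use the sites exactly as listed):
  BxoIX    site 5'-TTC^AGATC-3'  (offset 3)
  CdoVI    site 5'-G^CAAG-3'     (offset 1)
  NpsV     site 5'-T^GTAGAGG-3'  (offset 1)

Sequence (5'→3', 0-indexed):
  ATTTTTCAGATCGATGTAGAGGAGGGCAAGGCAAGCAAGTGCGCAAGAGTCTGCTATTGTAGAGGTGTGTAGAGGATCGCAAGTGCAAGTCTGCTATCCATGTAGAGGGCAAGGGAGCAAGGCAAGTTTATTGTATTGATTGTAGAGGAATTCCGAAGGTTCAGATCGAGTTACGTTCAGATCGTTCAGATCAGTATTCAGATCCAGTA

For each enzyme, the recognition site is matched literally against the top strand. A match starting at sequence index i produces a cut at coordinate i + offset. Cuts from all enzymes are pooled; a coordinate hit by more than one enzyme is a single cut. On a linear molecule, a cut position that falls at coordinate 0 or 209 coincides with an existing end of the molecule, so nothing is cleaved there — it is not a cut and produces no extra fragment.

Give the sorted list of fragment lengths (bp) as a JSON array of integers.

[4,5,5,6,7,8,8,8,8,9,10,10,11,11,12,15,16,16,19,21]

Site scan:
  BxoIX (TTCAGATC, off=3): starts [4, 159, 175, 184, 196] → cuts [7, 162, 178, 187, 199]
  CdoVI (GCAAG, off=1): starts [25, 30, 34, 42, 78, 84, 108, 116, 121] → cuts [26, 31, 35, 43, 79, 85, 109, 117, 122]
  NpsV (TGTAGAGG, off=1): starts [14, 57, 67, 100, 140] → cuts [15, 58, 68, 101, 141]

All cut coordinates (distinct, sorted): [7, 15, 26, 31, 35, 43, 58, 68, 79, 85, 101, 109, 117, 122, 141, 162, 178, 187, 199]

Fragment lengths:
  [0,7): 7 bp
  [7,15): 8 bp
  [15,26): 11 bp
  [26,31): 5 bp
  [31,35): 4 bp
  [35,43): 8 bp
  [43,58): 15 bp
  [58,68): 10 bp
  [68,79): 11 bp
  [79,85): 6 bp
  [85,101): 16 bp
  [101,109): 8 bp
  [109,117): 8 bp
  [117,122): 5 bp
  [122,141): 19 bp
  [141,162): 21 bp
  [162,178): 16 bp
  [178,187): 9 bp
  [187,199): 12 bp
  [199,209): 10 bp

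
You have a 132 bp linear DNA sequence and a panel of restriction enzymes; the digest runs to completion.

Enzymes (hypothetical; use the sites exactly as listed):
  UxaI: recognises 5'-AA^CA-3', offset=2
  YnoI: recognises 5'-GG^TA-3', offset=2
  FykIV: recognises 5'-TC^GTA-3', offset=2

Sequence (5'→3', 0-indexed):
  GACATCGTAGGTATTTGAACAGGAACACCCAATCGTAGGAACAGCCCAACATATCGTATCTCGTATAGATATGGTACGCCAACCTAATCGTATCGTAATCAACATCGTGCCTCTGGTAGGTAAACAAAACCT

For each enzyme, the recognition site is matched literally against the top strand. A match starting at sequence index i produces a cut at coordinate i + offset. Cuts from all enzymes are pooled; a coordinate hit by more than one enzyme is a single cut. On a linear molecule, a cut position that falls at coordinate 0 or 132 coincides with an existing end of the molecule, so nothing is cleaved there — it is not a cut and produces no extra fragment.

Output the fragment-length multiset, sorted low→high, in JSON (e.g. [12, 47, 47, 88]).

Scan for sites:
  UxaI AACA/2: at [17, 23, 39, 47, 100, 122] ⇒ [19, 25, 41, 49, 102, 124]
  YnoI GGTA/2: at [9, 72, 114, 118] ⇒ [11, 74, 116, 120]
  FykIV TCGTA/2: at [4, 32, 53, 60, 87, 92] ⇒ [6, 34, 55, 62, 89, 94]

All cut coordinates (distinct, sorted): [6, 11, 19, 25, 34, 41, 49, 55, 62, 74, 89, 94, 102, 116, 120, 124]

Fragments:
  [0,6): 6 bp
  [6,11): 5 bp
  [11,19): 8 bp
  [19,25): 6 bp
  [25,34): 9 bp
  [34,41): 7 bp
  [41,49): 8 bp
  [49,55): 6 bp
  [55,62): 7 bp
  [62,74): 12 bp
  [74,89): 15 bp
  [89,94): 5 bp
  [94,102): 8 bp
  [102,116): 14 bp
  [116,120): 4 bp
  [120,124): 4 bp
  [124,132): 8 bp

[4,4,5,5,6,6,6,7,7,8,8,8,8,9,12,14,15]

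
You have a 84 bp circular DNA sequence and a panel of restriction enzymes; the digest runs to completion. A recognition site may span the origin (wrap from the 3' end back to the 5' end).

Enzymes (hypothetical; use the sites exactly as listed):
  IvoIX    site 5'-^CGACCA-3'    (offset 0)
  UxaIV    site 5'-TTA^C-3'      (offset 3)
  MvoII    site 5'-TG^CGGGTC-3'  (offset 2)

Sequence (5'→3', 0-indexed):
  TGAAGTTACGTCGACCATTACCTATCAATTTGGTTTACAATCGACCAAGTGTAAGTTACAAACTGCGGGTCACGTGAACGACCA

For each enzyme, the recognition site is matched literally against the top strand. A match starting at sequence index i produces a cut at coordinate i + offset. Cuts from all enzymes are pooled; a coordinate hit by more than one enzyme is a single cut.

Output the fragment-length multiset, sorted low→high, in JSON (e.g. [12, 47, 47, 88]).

Per-enzyme occurrences:
  IvoIX (CGACCA, off=0): starts [11, 41, 78] → cuts [11, 41, 78]
  UxaIV (TTAC, off=3): starts [5, 17, 34, 55] → cuts [8, 20, 37, 58]
  MvoII (TGCGGGTC, off=2): starts [63] → cuts [65]

All cut coordinates (distinct, sorted): [8, 11, 20, 37, 41, 58, 65, 78]

Fragments:
  8→11: 3 bp
  11→20: 9 bp
  20→37: 17 bp
  37→41: 4 bp
  41→58: 17 bp
  58→65: 7 bp
  65→78: 13 bp
  78→8 (wrap): 84-78+8 = 14 bp

[3,4,7,9,13,14,17,17]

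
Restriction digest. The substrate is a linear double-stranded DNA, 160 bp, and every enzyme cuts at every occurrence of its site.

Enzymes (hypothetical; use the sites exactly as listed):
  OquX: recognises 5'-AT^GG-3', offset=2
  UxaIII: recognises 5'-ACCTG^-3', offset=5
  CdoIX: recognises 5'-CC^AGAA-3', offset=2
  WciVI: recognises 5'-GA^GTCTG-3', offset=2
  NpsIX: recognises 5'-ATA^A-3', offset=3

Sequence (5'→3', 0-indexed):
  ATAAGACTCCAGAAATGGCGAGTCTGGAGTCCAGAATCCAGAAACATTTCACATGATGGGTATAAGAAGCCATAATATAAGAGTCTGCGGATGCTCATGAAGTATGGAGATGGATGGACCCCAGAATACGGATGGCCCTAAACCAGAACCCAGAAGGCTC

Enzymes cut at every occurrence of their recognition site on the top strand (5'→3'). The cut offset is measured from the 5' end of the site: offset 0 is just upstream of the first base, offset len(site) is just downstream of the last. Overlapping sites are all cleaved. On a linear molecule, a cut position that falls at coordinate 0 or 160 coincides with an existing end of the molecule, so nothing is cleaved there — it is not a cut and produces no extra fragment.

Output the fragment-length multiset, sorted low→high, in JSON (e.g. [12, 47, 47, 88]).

Per-enzyme occurrences:
  OquX (ATGG, off=2): starts [14, 55, 103, 109, 113, 131] → cuts [16, 57, 105, 111, 115, 133]
  UxaIII (ACCTG, off=5): no sites
  CdoIX (CCAGAA, off=2): starts [8, 30, 37, 120, 142, 149] → cuts [10, 32, 39, 122, 144, 151]
  WciVI (GAGTCTG, off=2): starts [19, 80] → cuts [21, 82]
  NpsIX (ATAA, off=3): starts [0, 61, 71, 76] → cuts [3, 64, 74, 79]

All cut coordinates (distinct, sorted): [3, 10, 16, 21, 32, 39, 57, 64, 74, 79, 82, 105, 111, 115, 122, 133, 144, 151]

Fragments:
  [0,3): 3 bp
  [3,10): 7 bp
  [10,16): 6 bp
  [16,21): 5 bp
  [21,32): 11 bp
  [32,39): 7 bp
  [39,57): 18 bp
  [57,64): 7 bp
  [64,74): 10 bp
  [74,79): 5 bp
  [79,82): 3 bp
  [82,105): 23 bp
  [105,111): 6 bp
  [111,115): 4 bp
  [115,122): 7 bp
  [122,133): 11 bp
  [133,144): 11 bp
  [144,151): 7 bp
  [151,160): 9 bp

[3,3,4,5,5,6,6,7,7,7,7,7,9,10,11,11,11,18,23]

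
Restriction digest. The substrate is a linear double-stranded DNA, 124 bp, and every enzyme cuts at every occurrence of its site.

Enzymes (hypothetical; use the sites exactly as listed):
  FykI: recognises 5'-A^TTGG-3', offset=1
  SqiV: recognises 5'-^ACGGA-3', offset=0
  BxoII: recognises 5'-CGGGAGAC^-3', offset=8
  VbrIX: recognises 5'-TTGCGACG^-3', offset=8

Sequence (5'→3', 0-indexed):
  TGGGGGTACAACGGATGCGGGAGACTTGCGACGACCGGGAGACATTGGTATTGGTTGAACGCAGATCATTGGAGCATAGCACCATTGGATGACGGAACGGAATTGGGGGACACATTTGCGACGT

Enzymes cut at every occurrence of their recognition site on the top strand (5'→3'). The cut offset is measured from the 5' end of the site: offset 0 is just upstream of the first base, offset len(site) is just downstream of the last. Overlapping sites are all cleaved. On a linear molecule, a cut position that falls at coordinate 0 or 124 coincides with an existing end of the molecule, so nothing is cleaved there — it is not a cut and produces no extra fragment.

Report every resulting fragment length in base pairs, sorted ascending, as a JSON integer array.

Scan for sites:
  FykI ATTGG/1: at [43, 49, 67, 83, 101] ⇒ [44, 50, 68, 84, 102]
  SqiV ACGGA/0: at [10, 91, 96] ⇒ [10, 91, 96]
  BxoII CGGGAGAC/8: at [17, 35] ⇒ [25, 43]
  VbrIX TTGCGACG/8: at [25, 115] ⇒ [33, 123]

All cut coordinates (distinct, sorted): [10, 25, 33, 43, 44, 50, 68, 84, 91, 96, 102, 123]

Fragment lengths:
  [0,10): 10 bp
  [10,25): 15 bp
  [25,33): 8 bp
  [33,43): 10 bp
  [43,44): 1 bp
  [44,50): 6 bp
  [50,68): 18 bp
  [68,84): 16 bp
  [84,91): 7 bp
  [91,96): 5 bp
  [96,102): 6 bp
  [102,123): 21 bp
  [123,124): 1 bp

[1,1,5,6,6,7,8,10,10,15,16,18,21]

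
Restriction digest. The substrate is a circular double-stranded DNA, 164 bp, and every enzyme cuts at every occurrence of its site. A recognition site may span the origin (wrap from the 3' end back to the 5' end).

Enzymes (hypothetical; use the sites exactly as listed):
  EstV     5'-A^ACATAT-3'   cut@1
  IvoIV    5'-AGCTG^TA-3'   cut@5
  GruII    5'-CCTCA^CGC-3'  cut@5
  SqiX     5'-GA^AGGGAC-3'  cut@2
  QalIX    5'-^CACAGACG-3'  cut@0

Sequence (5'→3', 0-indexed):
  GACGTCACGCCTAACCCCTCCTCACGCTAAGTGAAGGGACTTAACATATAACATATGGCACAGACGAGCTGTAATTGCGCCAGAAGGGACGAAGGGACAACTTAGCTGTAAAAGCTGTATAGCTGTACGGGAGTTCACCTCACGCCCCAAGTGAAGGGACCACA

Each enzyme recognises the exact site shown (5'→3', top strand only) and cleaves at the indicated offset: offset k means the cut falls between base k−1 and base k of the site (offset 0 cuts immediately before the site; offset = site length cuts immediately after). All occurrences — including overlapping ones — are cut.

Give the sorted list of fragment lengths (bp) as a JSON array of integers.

Site scan:
  EstV (AACATAT, off=1): starts [42, 49] → cuts [43, 50]
  IvoIV (AGCTGTA, off=5): starts [66, 103, 112, 120] → cuts [71, 108, 117, 125]
  GruII (CCTCACGC, off=5): starts [19, 137] → cuts [24, 142]
  SqiX (GAAGGGAC, off=2): starts [32, 82, 90, 152] → cuts [34, 84, 92, 154]
  QalIX (CACAGACG, off=0): starts [58, 160] → cuts [58, 160]

Pooled cuts: [24, 34, 43, 50, 58, 71, 84, 92, 108, 117, 125, 142, 154, 160]

Fragments:
  24→34: 10 bp
  34→43: 9 bp
  43→50: 7 bp
  50→58: 8 bp
  58→71: 13 bp
  71→84: 13 bp
  84→92: 8 bp
  92→108: 16 bp
  108→117: 9 bp
  117→125: 8 bp
  125→142: 17 bp
  142→154: 12 bp
  154→160: 6 bp
  160→24 (wrap): 164-160+24 = 28 bp

[6,7,8,8,8,9,9,10,12,13,13,16,17,28]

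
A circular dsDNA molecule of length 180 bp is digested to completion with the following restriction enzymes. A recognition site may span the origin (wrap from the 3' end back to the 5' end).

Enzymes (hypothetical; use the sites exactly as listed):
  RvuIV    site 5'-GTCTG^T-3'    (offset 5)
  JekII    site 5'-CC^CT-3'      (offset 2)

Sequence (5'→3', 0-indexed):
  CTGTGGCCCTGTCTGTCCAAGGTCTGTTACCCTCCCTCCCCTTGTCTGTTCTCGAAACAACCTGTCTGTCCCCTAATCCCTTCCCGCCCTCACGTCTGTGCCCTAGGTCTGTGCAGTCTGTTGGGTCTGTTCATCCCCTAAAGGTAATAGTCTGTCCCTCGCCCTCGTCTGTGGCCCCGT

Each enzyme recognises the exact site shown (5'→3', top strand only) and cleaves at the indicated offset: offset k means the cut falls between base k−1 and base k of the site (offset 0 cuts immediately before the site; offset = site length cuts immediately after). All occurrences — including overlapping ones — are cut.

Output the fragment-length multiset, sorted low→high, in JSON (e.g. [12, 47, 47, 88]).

[3,4,4,4,5,5,5,6,7,7,8,8,8,9,9,9,9,10,11,12,17,20]

Scan for sites:
  RvuIV (GTCTGT, off=5): starts [10, 21, 43, 63, 93, 106, 115, 124, 149, 166, 178] → cuts [3, 15, 26, 48, 68, 98, 111, 120, 129, 154, 171]
  JekII (CCCT, off=2): starts [6, 29, 33, 38, 70, 77, 86, 100, 135, 155, 161] → cuts [8, 31, 35, 40, 72, 79, 88, 102, 137, 157, 163]

All cut coordinates (distinct, sorted): [3, 8, 15, 26, 31, 35, 40, 48, 68, 72, 79, 88, 98, 102, 111, 120, 129, 137, 154, 157, 163, 171]

Fragments:
  3→8: 5 bp
  8→15: 7 bp
  15→26: 11 bp
  26→31: 5 bp
  31→35: 4 bp
  35→40: 5 bp
  40→48: 8 bp
  48→68: 20 bp
  68→72: 4 bp
  72→79: 7 bp
  79→88: 9 bp
  88→98: 10 bp
  98→102: 4 bp
  102→111: 9 bp
  111→120: 9 bp
  120→129: 9 bp
  129→137: 8 bp
  137→154: 17 bp
  154→157: 3 bp
  157→163: 6 bp
  163→171: 8 bp
  171→3 (wrap): 180-171+3 = 12 bp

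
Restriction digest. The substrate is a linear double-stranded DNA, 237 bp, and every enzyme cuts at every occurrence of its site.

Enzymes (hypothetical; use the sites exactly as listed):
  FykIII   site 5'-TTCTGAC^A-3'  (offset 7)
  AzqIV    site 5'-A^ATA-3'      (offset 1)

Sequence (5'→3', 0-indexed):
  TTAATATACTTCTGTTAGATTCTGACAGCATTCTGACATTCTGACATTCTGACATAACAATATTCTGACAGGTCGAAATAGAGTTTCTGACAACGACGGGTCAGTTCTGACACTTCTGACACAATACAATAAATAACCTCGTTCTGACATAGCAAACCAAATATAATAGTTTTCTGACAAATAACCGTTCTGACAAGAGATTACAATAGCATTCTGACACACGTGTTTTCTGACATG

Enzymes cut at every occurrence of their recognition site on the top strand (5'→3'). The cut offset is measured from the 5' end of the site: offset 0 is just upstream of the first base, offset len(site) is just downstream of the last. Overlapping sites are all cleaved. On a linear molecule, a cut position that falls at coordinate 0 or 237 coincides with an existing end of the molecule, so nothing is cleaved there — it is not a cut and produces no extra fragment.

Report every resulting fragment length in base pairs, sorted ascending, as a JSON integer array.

[2,3,3,3,4,5,5,6,8,8,8,9,10,11,11,12,13,13,14,14,16,16,20,23]

Site scan:
  FykIII (TTCTGACA, off=7): starts [19, 30, 38, 46, 62, 84, 104, 113, 141, 171, 187, 211, 227] → cuts [26, 37, 45, 53, 69, 91, 111, 120, 148, 178, 194, 218, 234]
  AzqIV (AATA, off=1): starts [2, 58, 76, 122, 127, 131, 159, 164, 179, 204] → cuts [3, 59, 77, 123, 128, 132, 160, 165, 180, 205]

All cut coordinates (distinct, sorted): [3, 26, 37, 45, 53, 59, 69, 77, 91, 111, 120, 123, 128, 132, 148, 160, 165, 178, 180, 194, 205, 218, 234]

Fragments:
  [0,3): 3 bp
  [3,26): 23 bp
  [26,37): 11 bp
  [37,45): 8 bp
  [45,53): 8 bp
  [53,59): 6 bp
  [59,69): 10 bp
  [69,77): 8 bp
  [77,91): 14 bp
  [91,111): 20 bp
  [111,120): 9 bp
  [120,123): 3 bp
  [123,128): 5 bp
  [128,132): 4 bp
  [132,148): 16 bp
  [148,160): 12 bp
  [160,165): 5 bp
  [165,178): 13 bp
  [178,180): 2 bp
  [180,194): 14 bp
  [194,205): 11 bp
  [205,218): 13 bp
  [218,234): 16 bp
  [234,237): 3 bp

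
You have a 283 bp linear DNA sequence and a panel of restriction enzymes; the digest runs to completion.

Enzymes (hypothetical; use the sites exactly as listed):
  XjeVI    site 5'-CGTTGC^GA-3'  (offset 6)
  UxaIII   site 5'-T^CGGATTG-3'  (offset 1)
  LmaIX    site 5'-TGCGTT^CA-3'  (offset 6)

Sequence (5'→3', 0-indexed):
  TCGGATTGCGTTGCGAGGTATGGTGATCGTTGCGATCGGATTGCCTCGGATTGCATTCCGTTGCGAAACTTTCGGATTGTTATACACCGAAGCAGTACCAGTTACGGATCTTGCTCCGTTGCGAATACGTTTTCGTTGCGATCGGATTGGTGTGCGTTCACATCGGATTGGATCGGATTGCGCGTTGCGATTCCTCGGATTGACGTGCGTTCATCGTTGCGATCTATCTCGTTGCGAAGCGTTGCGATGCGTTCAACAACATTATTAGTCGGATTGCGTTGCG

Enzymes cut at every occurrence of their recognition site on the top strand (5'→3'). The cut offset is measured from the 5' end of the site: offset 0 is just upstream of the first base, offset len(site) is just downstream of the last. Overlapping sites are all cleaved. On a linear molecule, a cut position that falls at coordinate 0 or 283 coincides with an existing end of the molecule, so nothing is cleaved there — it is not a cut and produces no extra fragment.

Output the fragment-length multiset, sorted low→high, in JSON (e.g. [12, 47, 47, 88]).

[1,3,3,5,7,8,8,9,10,10,10,13,14,15,15,16,16,16,17,18,19,50]

Per-enzyme occurrences:
  XjeVI (CGTTGCGA, off=6): starts [8, 27, 58, 116, 133, 182, 214, 229, 239] → cuts [14, 33, 64, 122, 139, 188, 220, 235, 245]
  UxaIII (TCGGATTG, off=1): starts [0, 35, 45, 71, 141, 162, 172, 194, 268] → cuts [1, 36, 46, 72, 142, 163, 173, 195, 269]
  LmaIX (TGCGTTCA, off=6): starts [152, 205, 247] → cuts [158, 211, 253]

Pooled cuts: [1, 14, 33, 36, 46, 64, 72, 122, 139, 142, 158, 163, 173, 188, 195, 211, 220, 235, 245, 253, 269]

Fragments:
  [0,1): 1 bp
  [1,14): 13 bp
  [14,33): 19 bp
  [33,36): 3 bp
  [36,46): 10 bp
  [46,64): 18 bp
  [64,72): 8 bp
  [72,122): 50 bp
  [122,139): 17 bp
  [139,142): 3 bp
  [142,158): 16 bp
  [158,163): 5 bp
  [163,173): 10 bp
  [173,188): 15 bp
  [188,195): 7 bp
  [195,211): 16 bp
  [211,220): 9 bp
  [220,235): 15 bp
  [235,245): 10 bp
  [245,253): 8 bp
  [253,269): 16 bp
  [269,283): 14 bp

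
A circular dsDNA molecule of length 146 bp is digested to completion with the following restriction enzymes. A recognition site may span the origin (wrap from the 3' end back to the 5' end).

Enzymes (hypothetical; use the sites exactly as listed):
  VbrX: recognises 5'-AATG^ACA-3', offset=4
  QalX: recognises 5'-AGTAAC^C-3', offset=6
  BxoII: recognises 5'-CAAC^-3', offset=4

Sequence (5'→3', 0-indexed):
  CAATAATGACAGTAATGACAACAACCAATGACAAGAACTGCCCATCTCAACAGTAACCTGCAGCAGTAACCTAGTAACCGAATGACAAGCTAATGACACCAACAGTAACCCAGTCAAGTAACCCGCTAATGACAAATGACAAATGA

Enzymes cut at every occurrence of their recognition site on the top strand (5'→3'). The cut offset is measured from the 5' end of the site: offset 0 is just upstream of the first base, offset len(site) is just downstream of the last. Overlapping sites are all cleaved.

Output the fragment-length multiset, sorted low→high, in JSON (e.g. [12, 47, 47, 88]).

[3,5,5,6,6,6,7,7,8,8,9,9,9,11,13,13,21]

Scan for sites:
  VbrX (AATGACA, off=4): starts [4, 13, 26, 80, 91, 127, 134, 141] → cuts [8, 17, 30, 84, 95, 131, 138, 145]
  QalX (AGTAACC, off=6): starts [51, 64, 72, 103, 116] → cuts [57, 70, 78, 109, 122]
  BxoII (CAAC, off=4): starts [18, 21, 47, 99] → cuts [22, 25, 51, 103]

All cut coordinates (distinct, sorted): [8, 17, 22, 25, 30, 51, 57, 70, 78, 84, 95, 103, 109, 122, 131, 138, 145]

Fragments:
  8→17: 9 bp
  17→22: 5 bp
  22→25: 3 bp
  25→30: 5 bp
  30→51: 21 bp
  51→57: 6 bp
  57→70: 13 bp
  70→78: 8 bp
  78→84: 6 bp
  84→95: 11 bp
  95→103: 8 bp
  103→109: 6 bp
  109→122: 13 bp
  122→131: 9 bp
  131→138: 7 bp
  138→145: 7 bp
  145→8 (wrap): 146-145+8 = 9 bp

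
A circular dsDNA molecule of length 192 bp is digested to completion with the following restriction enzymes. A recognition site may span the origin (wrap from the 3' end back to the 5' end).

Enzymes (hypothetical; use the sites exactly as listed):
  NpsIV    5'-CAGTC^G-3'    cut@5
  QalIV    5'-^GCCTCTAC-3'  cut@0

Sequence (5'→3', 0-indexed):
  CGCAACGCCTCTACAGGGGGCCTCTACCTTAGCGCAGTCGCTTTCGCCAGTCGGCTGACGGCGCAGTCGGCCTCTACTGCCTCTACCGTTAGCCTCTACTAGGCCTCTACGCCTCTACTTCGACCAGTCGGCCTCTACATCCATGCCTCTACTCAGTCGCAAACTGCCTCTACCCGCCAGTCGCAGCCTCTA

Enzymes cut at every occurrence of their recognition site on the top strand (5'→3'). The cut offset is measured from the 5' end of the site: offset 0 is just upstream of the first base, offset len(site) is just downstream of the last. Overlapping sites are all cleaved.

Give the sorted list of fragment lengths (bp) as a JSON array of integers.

Scan for sites:
  NpsIV CAGTCG/5: at [34, 47, 63, 124, 153, 177] ⇒ [39, 52, 68, 129, 158, 182]
  QalIV GCCTCTAC/0: at [6, 19, 69, 78, 91, 102, 110, 130, 144, 165, 185] ⇒ [6, 19, 69, 78, 91, 102, 110, 130, 144, 165, 185]

Pooled cuts: [6, 19, 39, 52, 68, 69, 78, 91, 102, 110, 129, 130, 144, 158, 165, 182, 185]

Fragment lengths:
  6→19: 13 bp
  19→39: 20 bp
  39→52: 13 bp
  52→68: 16 bp
  68→69: 1 bp
  69→78: 9 bp
  78→91: 13 bp
  91→102: 11 bp
  102→110: 8 bp
  110→129: 19 bp
  129→130: 1 bp
  130→144: 14 bp
  144→158: 14 bp
  158→165: 7 bp
  165→182: 17 bp
  182→185: 3 bp
  185→6 (wrap): 192-185+6 = 13 bp

[1,1,3,7,8,9,11,13,13,13,13,14,14,16,17,19,20]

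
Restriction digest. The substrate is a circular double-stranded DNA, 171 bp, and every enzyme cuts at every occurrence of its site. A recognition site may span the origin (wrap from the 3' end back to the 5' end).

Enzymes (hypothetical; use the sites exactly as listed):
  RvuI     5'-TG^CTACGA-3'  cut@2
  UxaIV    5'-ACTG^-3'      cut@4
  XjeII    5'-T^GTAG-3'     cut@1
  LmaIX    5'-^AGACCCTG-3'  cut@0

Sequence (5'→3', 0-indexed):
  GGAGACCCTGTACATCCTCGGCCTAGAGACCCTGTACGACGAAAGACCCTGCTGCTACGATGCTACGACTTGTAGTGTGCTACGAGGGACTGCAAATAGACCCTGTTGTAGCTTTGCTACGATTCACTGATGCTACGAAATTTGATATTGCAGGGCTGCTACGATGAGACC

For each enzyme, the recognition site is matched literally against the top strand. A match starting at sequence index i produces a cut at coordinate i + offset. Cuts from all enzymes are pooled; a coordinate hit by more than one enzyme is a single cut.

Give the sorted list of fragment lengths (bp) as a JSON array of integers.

[3,5,8,8,9,9,10,11,13,13,15,17,24,26]

Per-enzyme occurrences:
  RvuI TGCTACGA/2: at [52, 60, 77, 114, 130, 156] ⇒ [54, 62, 79, 116, 132, 158]
  UxaIV ACTG/4: at [88, 125] ⇒ [92, 129]
  XjeII TGTAG/1: at [70, 106] ⇒ [71, 107]
  LmaIX AGACCCTG/0: at [2, 26, 43, 97] ⇒ [2, 26, 43, 97]

All cut coordinates (distinct, sorted): [2, 26, 43, 54, 62, 71, 79, 92, 97, 107, 116, 129, 132, 158]

Fragments:
  2→26: 24 bp
  26→43: 17 bp
  43→54: 11 bp
  54→62: 8 bp
  62→71: 9 bp
  71→79: 8 bp
  79→92: 13 bp
  92→97: 5 bp
  97→107: 10 bp
  107→116: 9 bp
  116→129: 13 bp
  129→132: 3 bp
  132→158: 26 bp
  158→2 (wrap): 171-158+2 = 15 bp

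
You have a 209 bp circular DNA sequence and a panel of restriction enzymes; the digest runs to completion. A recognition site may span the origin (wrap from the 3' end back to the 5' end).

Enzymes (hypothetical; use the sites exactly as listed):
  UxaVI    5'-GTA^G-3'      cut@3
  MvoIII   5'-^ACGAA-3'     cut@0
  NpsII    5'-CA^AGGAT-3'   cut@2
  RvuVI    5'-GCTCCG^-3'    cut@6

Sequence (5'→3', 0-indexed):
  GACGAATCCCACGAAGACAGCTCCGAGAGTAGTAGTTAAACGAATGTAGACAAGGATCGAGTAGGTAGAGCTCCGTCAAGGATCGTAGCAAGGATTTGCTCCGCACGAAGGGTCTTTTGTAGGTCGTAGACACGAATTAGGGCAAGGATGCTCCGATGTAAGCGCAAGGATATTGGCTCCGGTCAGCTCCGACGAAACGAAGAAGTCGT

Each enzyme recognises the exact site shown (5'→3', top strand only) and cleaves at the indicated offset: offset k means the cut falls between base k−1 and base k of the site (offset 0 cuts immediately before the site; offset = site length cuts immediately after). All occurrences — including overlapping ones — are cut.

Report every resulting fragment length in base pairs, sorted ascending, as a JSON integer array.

[1,3,3,3,3,4,4,5,5,6,7,8,9,9,9,10,11,11,11,13,13,14,15,15,17]

Scan for sites:
  UxaVI GTAG/3: at [28, 31, 45, 60, 64, 84, 118, 125] ⇒ [31, 34, 48, 63, 67, 87, 121, 128]
  MvoIII ACGAA/0: at [1, 10, 39, 104, 131, 191, 196] ⇒ [1, 10, 39, 104, 131, 191, 196]
  NpsII CAAGGAT/2: at [50, 76, 88, 142, 164] ⇒ [52, 78, 90, 144, 166]
  RvuVI GCTCCG/6: at [19, 69, 97, 149, 175, 185] ⇒ [25, 75, 103, 155, 181, 191]

All cut coordinates (distinct, sorted): [1, 10, 25, 31, 34, 39, 48, 52, 63, 67, 75, 78, 87, 90, 103, 104, 121, 128, 131, 144, 155, 166, 181, 191, 196]

Fragment lengths:
  1→10: 9 bp
  10→25: 15 bp
  25→31: 6 bp
  31→34: 3 bp
  34→39: 5 bp
  39→48: 9 bp
  48→52: 4 bp
  52→63: 11 bp
  63→67: 4 bp
  67→75: 8 bp
  75→78: 3 bp
  78→87: 9 bp
  87→90: 3 bp
  90→103: 13 bp
  103→104: 1 bp
  104→121: 17 bp
  121→128: 7 bp
  128→131: 3 bp
  131→144: 13 bp
  144→155: 11 bp
  155→166: 11 bp
  166→181: 15 bp
  181→191: 10 bp
  191→196: 5 bp
  196→1 (wrap): 209-196+1 = 14 bp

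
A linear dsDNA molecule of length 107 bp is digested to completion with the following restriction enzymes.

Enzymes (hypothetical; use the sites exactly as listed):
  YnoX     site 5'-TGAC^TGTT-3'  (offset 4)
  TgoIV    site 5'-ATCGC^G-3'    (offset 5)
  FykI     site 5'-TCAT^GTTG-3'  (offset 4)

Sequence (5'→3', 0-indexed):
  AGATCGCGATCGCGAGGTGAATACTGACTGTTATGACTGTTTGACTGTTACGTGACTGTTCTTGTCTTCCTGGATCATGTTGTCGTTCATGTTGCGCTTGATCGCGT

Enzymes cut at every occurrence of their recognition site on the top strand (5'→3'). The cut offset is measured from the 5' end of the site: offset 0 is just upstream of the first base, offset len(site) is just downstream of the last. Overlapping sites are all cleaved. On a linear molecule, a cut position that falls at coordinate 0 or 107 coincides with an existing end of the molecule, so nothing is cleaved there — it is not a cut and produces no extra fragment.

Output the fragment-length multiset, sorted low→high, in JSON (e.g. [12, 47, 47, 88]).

Per-enzyme occurrences:
  YnoX TGACTGTT/4: at [24, 33, 41, 52] ⇒ [28, 37, 45, 56]
  TgoIV ATCGCG/5: at [2, 8, 100] ⇒ [7, 13, 105]
  FykI TCATGTTG/4: at [74, 86] ⇒ [78, 90]

Pooled cuts: [7, 13, 28, 37, 45, 56, 78, 90, 105]

Fragments:
  [0,7): 7 bp
  [7,13): 6 bp
  [13,28): 15 bp
  [28,37): 9 bp
  [37,45): 8 bp
  [45,56): 11 bp
  [56,78): 22 bp
  [78,90): 12 bp
  [90,105): 15 bp
  [105,107): 2 bp

[2,6,7,8,9,11,12,15,15,22]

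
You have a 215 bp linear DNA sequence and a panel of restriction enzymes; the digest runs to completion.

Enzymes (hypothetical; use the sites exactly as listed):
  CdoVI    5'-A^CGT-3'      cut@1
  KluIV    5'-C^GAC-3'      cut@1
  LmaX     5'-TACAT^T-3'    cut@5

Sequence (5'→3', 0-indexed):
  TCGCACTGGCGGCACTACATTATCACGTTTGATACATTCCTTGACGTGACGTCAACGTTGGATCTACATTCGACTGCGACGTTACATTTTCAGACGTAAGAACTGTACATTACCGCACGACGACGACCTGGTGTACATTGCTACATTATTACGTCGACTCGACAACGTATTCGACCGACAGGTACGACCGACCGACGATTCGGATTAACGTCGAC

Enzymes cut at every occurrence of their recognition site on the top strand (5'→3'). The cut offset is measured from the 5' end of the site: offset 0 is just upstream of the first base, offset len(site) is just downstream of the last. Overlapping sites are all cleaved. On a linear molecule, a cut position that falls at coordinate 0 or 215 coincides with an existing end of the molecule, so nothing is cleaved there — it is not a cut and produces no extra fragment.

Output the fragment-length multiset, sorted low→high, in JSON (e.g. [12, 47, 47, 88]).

Per-enzyme occurrences:
  CdoVI ACGT/1: at [24, 43, 48, 54, 78, 93, 150, 164, 207] ⇒ [25, 44, 49, 55, 79, 94, 151, 165, 208]
  KluIV CGAC/1: at [70, 76, 117, 120, 123, 154, 159, 171, 175, 184, 188, 192, 211] ⇒ [71, 77, 118, 121, 124, 155, 160, 172, 176, 185, 189, 193, 212]
  LmaX TACATT/5: at [15, 32, 64, 82, 105, 133, 141] ⇒ [20, 37, 69, 87, 110, 138, 146]

All cut coordinates (distinct, sorted): [20, 25, 37, 44, 49, 55, 69, 71, 77, 79, 87, 94, 110, 118, 121, 124, 138, 146, 151, 155, 160, 165, 172, 176, 185, 189, 193, 208, 212]

Fragments:
  [0,20): 20 bp
  [20,25): 5 bp
  [25,37): 12 bp
  [37,44): 7 bp
  [44,49): 5 bp
  [49,55): 6 bp
  [55,69): 14 bp
  [69,71): 2 bp
  [71,77): 6 bp
  [77,79): 2 bp
  [79,87): 8 bp
  [87,94): 7 bp
  [94,110): 16 bp
  [110,118): 8 bp
  [118,121): 3 bp
  [121,124): 3 bp
  [124,138): 14 bp
  [138,146): 8 bp
  [146,151): 5 bp
  [151,155): 4 bp
  [155,160): 5 bp
  [160,165): 5 bp
  [165,172): 7 bp
  [172,176): 4 bp
  [176,185): 9 bp
  [185,189): 4 bp
  [189,193): 4 bp
  [193,208): 15 bp
  [208,212): 4 bp
  [212,215): 3 bp

[2,2,3,3,3,4,4,4,4,4,5,5,5,5,5,6,6,7,7,7,8,8,8,9,12,14,14,15,16,20]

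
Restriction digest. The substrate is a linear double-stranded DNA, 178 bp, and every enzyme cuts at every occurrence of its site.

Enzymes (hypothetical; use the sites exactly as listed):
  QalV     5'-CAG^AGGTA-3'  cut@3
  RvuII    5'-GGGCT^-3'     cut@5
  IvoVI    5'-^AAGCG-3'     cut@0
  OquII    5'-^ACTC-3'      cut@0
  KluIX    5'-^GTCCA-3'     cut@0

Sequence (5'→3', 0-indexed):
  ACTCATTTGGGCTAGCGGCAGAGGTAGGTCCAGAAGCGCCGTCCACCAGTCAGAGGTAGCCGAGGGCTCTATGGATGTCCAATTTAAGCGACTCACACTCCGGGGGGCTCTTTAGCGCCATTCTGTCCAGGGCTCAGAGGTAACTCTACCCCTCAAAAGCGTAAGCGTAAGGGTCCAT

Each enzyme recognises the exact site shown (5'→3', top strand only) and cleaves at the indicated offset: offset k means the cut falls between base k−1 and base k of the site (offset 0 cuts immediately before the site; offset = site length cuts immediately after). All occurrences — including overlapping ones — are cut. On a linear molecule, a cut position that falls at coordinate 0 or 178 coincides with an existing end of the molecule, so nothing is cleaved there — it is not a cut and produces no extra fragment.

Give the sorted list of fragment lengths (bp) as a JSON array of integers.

[3,5,5,6,6,6,6,6,7,8,8,9,10,10,13,13,13,14,15,15]

Scan for sites:
  QalV (CAGAGGTA, off=3): starts [18, 50, 134] → cuts [21, 53, 137]
  RvuII (GGGCT, off=5): starts [8, 63, 104, 129] → cuts [13, 68, 109, 134]
  IvoVI (AAGCG, off=0): starts [33, 85, 156, 162] → cuts [33, 85, 156, 162]
  OquII (ACTC, off=0): starts [0, 90, 96, 142] → cuts [90, 96, 142] (position 0 is a terminus of the linear molecule — no cut)
  KluIX (GTCCA, off=0): starts [27, 40, 76, 124, 172] → cuts [27, 40, 76, 124, 172]

Pooled cuts: [13, 21, 27, 33, 40, 53, 68, 76, 85, 90, 96, 109, 124, 134, 137, 142, 156, 162, 172]

Fragments:
  [0,13): 13 bp
  [13,21): 8 bp
  [21,27): 6 bp
  [27,33): 6 bp
  [33,40): 7 bp
  [40,53): 13 bp
  [53,68): 15 bp
  [68,76): 8 bp
  [76,85): 9 bp
  [85,90): 5 bp
  [90,96): 6 bp
  [96,109): 13 bp
  [109,124): 15 bp
  [124,134): 10 bp
  [134,137): 3 bp
  [137,142): 5 bp
  [142,156): 14 bp
  [156,162): 6 bp
  [162,172): 10 bp
  [172,178): 6 bp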